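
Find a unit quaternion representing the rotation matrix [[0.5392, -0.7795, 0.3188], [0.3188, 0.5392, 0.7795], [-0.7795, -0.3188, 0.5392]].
0.8089 - 0.3394i + 0.3394j + 0.3394k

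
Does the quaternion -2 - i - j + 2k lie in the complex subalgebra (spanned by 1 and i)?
No. The quaternion -2 - i - j + 2k has j-coefficient y = -1 and k-coefficient z = 2, not both zero, so it does not lie in the complex subalgebra spanned by 1 and i.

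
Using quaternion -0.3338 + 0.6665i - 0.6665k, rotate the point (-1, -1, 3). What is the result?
(-2.332, 1.667, 1.668)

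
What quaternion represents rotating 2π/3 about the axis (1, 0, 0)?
0.5 + 0.866i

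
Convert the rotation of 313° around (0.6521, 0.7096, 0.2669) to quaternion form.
-0.9171 + 0.26i + 0.283j + 0.1064k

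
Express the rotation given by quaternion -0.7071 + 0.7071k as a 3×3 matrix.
[[0, 1, 0], [-1, 0, 0], [0, 0, 1]]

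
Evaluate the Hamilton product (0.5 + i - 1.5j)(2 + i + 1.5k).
0.25i - 4.5j + 2.25k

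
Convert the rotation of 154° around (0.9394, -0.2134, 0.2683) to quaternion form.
0.225 + 0.9153i - 0.2079j + 0.2614k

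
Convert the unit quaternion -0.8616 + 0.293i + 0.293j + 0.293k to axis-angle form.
axis = (√3/3, √3/3, √3/3), θ = 299°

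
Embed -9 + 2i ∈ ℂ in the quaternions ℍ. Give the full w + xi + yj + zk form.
-9 + 2i + 0j + 0k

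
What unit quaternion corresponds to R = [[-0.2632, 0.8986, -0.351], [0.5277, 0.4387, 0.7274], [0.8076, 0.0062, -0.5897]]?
-0.3827 + 0.4711i + 0.7569j + 0.2423k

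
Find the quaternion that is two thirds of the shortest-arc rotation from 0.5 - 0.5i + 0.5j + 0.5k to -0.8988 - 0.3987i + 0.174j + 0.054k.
0.9734 + 0.0966i + 0.0887j + 0.1877k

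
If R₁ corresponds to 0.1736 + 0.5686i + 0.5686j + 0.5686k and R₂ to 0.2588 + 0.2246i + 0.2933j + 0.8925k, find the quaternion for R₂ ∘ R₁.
-0.757 - 0.1546i + 0.5778j + 0.263k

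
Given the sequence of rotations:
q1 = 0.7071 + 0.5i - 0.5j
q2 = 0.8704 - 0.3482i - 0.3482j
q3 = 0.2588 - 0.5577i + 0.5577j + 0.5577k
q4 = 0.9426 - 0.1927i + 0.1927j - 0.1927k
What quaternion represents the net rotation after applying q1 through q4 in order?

q2 · q1 = 0.6155 + 0.189i - 0.6814j + 0.3482k
q3 · q2 · q1 = 0.4505 + 0.2799i + 0.4665j + 0.708k
q4 · q3 · q2 · q1 = 0.5251 + 0.4033i + 0.609j + 0.4367k
0.5251 + 0.4033i + 0.609j + 0.4367k


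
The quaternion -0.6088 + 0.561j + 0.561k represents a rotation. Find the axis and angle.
axis = (0, √2/2, √2/2), θ = 255°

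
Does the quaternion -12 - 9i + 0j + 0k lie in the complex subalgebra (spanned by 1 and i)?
Yes. The quaternion -12 - 9i has j- and k-coefficients y = z = 0, so it lies in the complex subalgebra spanned by 1 and i.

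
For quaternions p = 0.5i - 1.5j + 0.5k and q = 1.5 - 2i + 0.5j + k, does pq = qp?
No: pq = 1.25 - i - 3.75j - 2k ≠ 1.25 + 2.5i - 0.75j + 3.5k = qp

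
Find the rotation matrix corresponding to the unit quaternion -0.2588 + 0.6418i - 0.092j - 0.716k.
[[-0.0422, -0.4887, -0.8714], [0.2525, -0.8491, 0.4639], [-0.9667, -0.2005, 0.1593]]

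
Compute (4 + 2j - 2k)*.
4 - 2j + 2k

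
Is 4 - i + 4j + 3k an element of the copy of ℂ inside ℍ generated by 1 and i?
No. The quaternion 4 - i + 4j + 3k has j-coefficient y = 4 and k-coefficient z = 3, not both zero, so it does not lie in the complex subalgebra spanned by 1 and i.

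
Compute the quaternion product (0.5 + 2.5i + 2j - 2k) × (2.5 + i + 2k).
2.75 + 10.75i - 2j - 6k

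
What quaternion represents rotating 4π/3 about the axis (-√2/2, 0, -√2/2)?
-0.5 - 0.6124i - 0.6124k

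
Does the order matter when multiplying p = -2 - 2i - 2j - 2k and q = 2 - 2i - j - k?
Yes: pq = -12 - 4k ≠ -12 - 4j = qp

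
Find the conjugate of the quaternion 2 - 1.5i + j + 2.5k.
2 + 1.5i - j - 2.5k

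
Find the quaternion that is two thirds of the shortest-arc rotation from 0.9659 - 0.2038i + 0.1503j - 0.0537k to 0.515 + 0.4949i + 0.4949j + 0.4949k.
0.7777 + 0.2903i + 0.4333j + 0.3509k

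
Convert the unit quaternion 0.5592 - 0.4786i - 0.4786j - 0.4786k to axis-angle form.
axis = (-√3/3, -√3/3, -√3/3), θ = 112°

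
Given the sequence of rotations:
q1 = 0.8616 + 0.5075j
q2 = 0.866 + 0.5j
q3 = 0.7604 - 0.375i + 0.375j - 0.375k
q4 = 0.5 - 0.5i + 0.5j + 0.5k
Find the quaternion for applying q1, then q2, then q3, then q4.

q2 · q1 = 0.4924 + 0.8703j
q3 · q2 · q1 = 0.0481 + 0.1417i + 0.8464j - 0.511k
q4 · q3 · q2 · q1 = -0.0728 - 0.6319i + 0.2626j - 0.7255k
-0.0728 - 0.6319i + 0.2626j - 0.7255k


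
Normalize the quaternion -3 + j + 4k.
-0.5883 + 0.1961j + 0.7845k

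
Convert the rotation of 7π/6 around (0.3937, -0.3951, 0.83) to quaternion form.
-0.2588 + 0.3803i - 0.3816j + 0.8017k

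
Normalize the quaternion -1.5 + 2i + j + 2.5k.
-0.4082 + 0.5443i + 0.2722j + 0.6804k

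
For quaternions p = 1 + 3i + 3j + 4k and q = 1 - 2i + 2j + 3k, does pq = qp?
No: pq = -11 + 2i - 12j + 19k ≠ -11 + 22j - 5k = qp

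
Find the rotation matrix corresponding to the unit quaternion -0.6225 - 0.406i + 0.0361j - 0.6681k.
[[0.1047, -0.8611, 0.4976], [0.8025, -0.2224, -0.5537], [0.5874, 0.4572, 0.6677]]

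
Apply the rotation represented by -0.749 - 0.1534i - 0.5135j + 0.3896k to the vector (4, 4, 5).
(6.889, -2.256, -2.108)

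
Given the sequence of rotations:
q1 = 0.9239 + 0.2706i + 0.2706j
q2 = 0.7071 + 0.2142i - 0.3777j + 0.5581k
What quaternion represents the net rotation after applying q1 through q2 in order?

q2 · q1 = 0.6975 + 0.2382i - 0.0066j + 0.6758k
0.6975 + 0.2382i - 0.0066j + 0.6758k


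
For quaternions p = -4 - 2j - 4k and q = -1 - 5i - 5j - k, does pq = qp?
No: pq = -10 + 2i + 42j - 2k ≠ -10 + 38i + 2j + 18k = qp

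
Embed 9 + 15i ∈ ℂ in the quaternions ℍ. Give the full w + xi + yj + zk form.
9 + 15i + 0j + 0k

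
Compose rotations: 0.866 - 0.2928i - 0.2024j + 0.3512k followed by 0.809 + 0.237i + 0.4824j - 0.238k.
0.9512 + 0.0896i + 0.2405j + 0.1713k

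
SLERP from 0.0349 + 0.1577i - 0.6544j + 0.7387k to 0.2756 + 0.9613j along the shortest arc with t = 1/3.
-0.0789 + 0.1137i - 0.8349j + 0.5327k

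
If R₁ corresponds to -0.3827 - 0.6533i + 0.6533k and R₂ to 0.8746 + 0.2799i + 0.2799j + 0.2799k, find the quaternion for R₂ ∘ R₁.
-0.3347 - 0.4956i - 0.4728j + 0.6471k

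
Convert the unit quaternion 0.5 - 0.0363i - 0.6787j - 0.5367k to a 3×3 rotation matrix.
[[-0.4974, 0.586, -0.6397], [-0.4874, 0.4213, 0.7648], [0.7177, 0.6922, 0.0761]]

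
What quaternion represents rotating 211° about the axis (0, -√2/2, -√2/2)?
-0.2672 - 0.6814j - 0.6814k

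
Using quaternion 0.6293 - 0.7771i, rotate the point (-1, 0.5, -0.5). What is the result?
(-1, -0.593, -0.385)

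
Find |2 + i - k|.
√6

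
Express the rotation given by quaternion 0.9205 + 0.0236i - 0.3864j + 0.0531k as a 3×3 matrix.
[[0.6958, -0.116, -0.7089], [0.0795, 0.9932, -0.0845], [0.7139, 0.0024, 0.7003]]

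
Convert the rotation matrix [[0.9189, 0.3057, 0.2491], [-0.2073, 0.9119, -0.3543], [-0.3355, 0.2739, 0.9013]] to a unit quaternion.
0.9659 + 0.1626i + 0.1513j - 0.1328k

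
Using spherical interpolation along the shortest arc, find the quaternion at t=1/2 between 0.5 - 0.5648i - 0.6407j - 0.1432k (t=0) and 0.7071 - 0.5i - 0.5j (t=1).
0.6103 - 0.5383i - 0.5767j - 0.0724k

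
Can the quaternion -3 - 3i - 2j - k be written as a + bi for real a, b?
No. The quaternion -3 - 3i - 2j - k has j-coefficient y = -2 and k-coefficient z = -1, not both zero, so it does not lie in the complex subalgebra spanned by 1 and i.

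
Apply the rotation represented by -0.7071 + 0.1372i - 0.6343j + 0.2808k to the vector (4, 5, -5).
(-3.605, 2.55, -6.82)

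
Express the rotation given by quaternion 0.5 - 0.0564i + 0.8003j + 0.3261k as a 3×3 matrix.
[[-0.4936, -0.4164, 0.7635], [0.2358, 0.781, 0.5784], [-0.8371, 0.4656, -0.2873]]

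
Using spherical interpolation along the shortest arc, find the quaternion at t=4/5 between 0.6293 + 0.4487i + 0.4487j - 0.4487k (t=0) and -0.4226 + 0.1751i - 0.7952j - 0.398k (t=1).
0.5315 - 0.0395i + 0.8128j + 0.2353k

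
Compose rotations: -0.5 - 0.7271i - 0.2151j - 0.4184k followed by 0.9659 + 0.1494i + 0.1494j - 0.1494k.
-0.4047 - 0.8717i - 0.1113j - 0.2529k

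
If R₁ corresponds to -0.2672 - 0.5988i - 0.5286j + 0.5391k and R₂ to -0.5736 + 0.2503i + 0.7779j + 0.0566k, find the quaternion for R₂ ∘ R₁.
0.6838 + 0.7259i - 0.0735j + 0.0091k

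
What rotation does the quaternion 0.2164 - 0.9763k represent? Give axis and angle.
axis = (0, 0, -1), θ = 155°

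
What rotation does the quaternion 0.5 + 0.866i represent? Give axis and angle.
axis = (1, 0, 0), θ = 2π/3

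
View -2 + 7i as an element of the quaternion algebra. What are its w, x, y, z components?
-2 + 7i + 0j + 0k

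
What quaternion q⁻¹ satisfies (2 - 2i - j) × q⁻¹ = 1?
0.2222 + 0.2222i + 0.1111j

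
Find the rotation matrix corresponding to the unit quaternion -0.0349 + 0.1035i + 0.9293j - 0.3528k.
[[-0.9761, 0.1677, -0.1379], [0.217, 0.7296, -0.6485], [-0.0082, -0.6629, -0.7486]]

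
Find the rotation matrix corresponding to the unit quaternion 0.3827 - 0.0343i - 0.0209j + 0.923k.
[[-0.7047, -0.705, -0.0793], [0.7079, -0.7062, -0.0123], [-0.0473, -0.0648, 0.9968]]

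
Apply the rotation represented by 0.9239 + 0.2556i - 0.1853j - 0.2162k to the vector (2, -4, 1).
(0.004, -4.484, -0.945)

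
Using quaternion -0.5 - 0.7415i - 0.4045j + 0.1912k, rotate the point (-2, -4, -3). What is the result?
(-4.726, 2.562, 0.309)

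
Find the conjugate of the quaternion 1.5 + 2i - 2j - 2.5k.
1.5 - 2i + 2j + 2.5k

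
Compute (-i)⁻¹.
i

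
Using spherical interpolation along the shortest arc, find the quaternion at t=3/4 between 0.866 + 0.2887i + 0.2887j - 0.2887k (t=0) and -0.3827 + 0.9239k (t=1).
0.5555 + 0.083i + 0.083j - 0.8232k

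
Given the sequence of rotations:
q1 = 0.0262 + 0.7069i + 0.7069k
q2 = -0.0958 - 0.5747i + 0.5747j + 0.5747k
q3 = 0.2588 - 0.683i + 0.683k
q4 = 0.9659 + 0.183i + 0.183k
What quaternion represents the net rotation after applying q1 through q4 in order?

q2 · q1 = -0.0025 + 0.3235i + 0.8276j - 0.4589k
q3 · q2 · q1 = 0.5337 - 0.4798i + 0.1217j - 0.6857k
q4 · q3 · q2 · q1 = 0.7288 - 0.388i + 0.1552j - 0.5424k
0.7288 - 0.388i + 0.1552j - 0.5424k


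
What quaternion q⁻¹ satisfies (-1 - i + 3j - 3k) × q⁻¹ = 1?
-0.05 + 0.05i - 0.15j + 0.15k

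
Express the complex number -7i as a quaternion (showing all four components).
0 - 7i + 0j + 0k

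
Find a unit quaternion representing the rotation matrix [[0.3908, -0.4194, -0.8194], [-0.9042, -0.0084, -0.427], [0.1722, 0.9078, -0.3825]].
0.5 + 0.6674i - 0.4958j - 0.2424k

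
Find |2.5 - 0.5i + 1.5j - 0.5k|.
3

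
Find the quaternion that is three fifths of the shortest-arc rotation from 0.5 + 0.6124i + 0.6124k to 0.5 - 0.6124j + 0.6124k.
0.5525 + 0.2751i - 0.4016j + 0.6767k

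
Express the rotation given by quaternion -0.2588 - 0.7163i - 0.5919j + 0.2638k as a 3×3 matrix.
[[0.1601, 0.9845, -0.0716], [0.7114, -0.1654, -0.683], [-0.6843, 0.0585, -0.7269]]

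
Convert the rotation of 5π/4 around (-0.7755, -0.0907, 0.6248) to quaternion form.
-0.3827 - 0.7165i - 0.0838j + 0.5772k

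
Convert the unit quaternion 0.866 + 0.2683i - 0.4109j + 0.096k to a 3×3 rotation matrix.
[[0.6439, -0.3868, -0.6602], [-0.0542, 0.8376, -0.5436], [0.7632, 0.3858, 0.5184]]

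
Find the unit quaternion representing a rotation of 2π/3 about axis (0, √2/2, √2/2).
0.5 + 0.6124j + 0.6124k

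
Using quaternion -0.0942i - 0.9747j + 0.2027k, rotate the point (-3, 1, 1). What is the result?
(3.092, -0.046, -1.198)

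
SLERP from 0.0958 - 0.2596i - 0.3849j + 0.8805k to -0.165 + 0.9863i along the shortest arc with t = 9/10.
0.1705 - 0.9769i - 0.0517j + 0.1182k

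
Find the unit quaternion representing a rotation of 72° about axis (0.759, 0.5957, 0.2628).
0.809 + 0.4461i + 0.3501j + 0.1545k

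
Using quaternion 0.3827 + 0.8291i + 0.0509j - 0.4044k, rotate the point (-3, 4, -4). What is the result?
(2.099, 0.571, 6.022)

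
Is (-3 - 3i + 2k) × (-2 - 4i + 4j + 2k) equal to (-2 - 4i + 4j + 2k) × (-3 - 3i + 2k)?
No: pq = -10 + 10i - 14j - 22k ≠ -10 + 26i - 10j + 2k = qp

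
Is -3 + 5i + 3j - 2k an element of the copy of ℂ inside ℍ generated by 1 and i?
No. The quaternion -3 + 5i + 3j - 2k has j-coefficient y = 3 and k-coefficient z = -2, not both zero, so it does not lie in the complex subalgebra spanned by 1 and i.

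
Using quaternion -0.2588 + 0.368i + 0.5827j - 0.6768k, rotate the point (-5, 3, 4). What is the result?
(0.013, -6.85, -1.755)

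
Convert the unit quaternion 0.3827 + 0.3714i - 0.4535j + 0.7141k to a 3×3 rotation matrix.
[[-0.4312, -0.8834, 0.1833], [0.2097, -0.2958, -0.932], [0.8775, -0.3634, 0.3128]]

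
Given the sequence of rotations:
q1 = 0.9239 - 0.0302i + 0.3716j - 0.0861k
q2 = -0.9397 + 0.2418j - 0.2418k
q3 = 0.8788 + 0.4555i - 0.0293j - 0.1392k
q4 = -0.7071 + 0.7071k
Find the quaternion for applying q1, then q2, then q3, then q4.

q2 · q1 = -0.9789 + 0.0974i - 0.1185j - 0.1352k
q3 · q2 · q1 = -0.9269 - 0.3728i - 0.0274j - 0.0337k
q4 · q3 · q2 · q1 = 0.6792 + 0.283i - 0.2442j - 0.6316k
0.6792 + 0.283i - 0.2442j - 0.6316k


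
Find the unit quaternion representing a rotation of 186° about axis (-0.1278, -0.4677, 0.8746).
-0.0523 - 0.1276i - 0.4671j + 0.8734k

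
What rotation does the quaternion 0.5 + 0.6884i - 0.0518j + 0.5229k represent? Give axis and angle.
axis = (0.7949, -0.0598, 0.6038), θ = 2π/3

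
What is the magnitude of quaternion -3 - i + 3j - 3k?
√28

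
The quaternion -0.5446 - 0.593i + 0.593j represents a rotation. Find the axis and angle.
axis = (-√2/2, √2/2, 0), θ = 246°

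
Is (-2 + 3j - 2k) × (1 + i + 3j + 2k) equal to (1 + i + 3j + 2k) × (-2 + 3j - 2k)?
No: pq = -7 + 10i - 5j - 9k ≠ -7 - 14i - j - 3k = qp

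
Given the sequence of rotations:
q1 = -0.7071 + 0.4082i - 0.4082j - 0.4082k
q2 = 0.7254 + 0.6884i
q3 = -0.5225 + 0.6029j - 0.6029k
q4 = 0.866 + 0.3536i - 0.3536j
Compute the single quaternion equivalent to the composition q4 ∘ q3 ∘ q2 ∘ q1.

q2 · q1 = -0.7939 - 0.1907i - 0.0151j - 0.5771k
q3 · q2 · q1 = 0.076 - 0.2574i - 0.3558j + 0.8952k
q4 · q3 · q2 · q1 = 0.031 - 0.5126i - 0.6515j + 0.5584k
0.031 - 0.5126i - 0.6515j + 0.5584k


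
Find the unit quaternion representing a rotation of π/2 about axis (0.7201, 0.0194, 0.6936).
0.7071 + 0.5092i + 0.0137j + 0.4904k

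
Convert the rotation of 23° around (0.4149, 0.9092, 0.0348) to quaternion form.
0.9799 + 0.0827i + 0.1813j + 0.0069k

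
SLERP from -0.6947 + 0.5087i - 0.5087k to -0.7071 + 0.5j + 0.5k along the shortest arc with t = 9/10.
-0.7729 + 0.0695i + 0.4794j + 0.4099k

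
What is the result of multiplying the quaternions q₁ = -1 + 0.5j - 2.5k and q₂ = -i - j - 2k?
-4.5 - 2.5i + 3.5j + 2.5k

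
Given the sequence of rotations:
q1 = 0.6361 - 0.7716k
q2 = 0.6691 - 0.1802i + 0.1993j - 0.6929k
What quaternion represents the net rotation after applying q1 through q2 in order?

q2 · q1 = -0.109 - 0.2684i - 0.0123j - 0.957k
-0.109 - 0.2684i - 0.0123j - 0.957k


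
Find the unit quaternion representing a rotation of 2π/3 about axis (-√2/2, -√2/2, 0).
0.5 - 0.6124i - 0.6124j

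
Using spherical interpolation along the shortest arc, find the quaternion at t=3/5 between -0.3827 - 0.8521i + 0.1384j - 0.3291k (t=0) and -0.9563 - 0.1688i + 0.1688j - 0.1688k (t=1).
-0.8073 - 0.4994i + 0.1747j - 0.2615k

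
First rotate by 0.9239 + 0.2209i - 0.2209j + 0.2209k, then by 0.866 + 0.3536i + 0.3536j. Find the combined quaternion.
0.8001 + 0.5961i + 0.0573j + 0.0351k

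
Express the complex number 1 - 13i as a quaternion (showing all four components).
1 - 13i + 0j + 0k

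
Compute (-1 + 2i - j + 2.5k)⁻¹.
-0.0816 - 0.1633i + 0.0816j - 0.2041k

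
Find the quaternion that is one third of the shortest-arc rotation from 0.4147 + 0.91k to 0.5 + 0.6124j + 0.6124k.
0.4691 + 0.2198j + 0.8554k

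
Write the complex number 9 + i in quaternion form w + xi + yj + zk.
9 + i + 0j + 0k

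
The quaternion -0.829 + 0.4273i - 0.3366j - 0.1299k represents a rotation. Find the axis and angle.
axis = (0.7641, -0.6019, -0.2323), θ = 292°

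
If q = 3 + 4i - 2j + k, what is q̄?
3 - 4i + 2j - k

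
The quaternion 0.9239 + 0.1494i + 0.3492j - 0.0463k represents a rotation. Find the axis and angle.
axis = (0.3905, 0.9126, -0.121), θ = π/4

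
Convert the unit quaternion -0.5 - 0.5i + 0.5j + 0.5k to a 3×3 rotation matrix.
[[0, 0, -1], [-1, 0, 0], [0, 1, 0]]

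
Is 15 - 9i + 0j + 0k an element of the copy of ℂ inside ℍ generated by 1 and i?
Yes. The quaternion 15 - 9i has j- and k-coefficients y = z = 0, so it lies in the complex subalgebra spanned by 1 and i.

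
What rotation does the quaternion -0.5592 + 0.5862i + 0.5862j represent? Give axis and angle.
axis = (√2/2, √2/2, 0), θ = 248°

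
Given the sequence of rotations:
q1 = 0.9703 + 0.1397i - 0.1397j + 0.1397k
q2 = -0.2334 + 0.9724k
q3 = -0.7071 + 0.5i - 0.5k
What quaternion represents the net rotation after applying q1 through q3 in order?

q2 · q1 = -0.3623 + 0.1032i + 0.1685j + 0.9109k
q3 · q2 · q1 = 0.66 - 0.1699i - 0.6262j - 0.3787k
0.66 - 0.1699i - 0.6262j - 0.3787k


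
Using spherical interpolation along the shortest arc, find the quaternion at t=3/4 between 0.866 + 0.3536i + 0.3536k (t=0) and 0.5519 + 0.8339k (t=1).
0.6622 + 0.0953i + 0.7432k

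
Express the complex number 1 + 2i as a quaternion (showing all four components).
1 + 2i + 0j + 0k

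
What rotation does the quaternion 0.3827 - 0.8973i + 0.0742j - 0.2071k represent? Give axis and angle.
axis = (-0.9712, 0.0803, -0.2242), θ = 3π/4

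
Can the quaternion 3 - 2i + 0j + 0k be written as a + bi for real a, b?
Yes. The quaternion 3 - 2i has j- and k-coefficients y = z = 0, so it lies in the complex subalgebra spanned by 1 and i.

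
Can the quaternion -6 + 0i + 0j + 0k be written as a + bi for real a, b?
Yes. The quaternion -6 has j- and k-coefficients y = z = 0, so it lies in the complex subalgebra spanned by 1 and i.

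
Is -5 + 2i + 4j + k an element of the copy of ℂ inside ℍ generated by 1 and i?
No. The quaternion -5 + 2i + 4j + k has j-coefficient y = 4 and k-coefficient z = 1, not both zero, so it does not lie in the complex subalgebra spanned by 1 and i.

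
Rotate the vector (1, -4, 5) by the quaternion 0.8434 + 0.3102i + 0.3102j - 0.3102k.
(-0.594, -6.37, 1.037)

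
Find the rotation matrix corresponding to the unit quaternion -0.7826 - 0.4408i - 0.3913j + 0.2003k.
[[0.6135, 0.6585, 0.4359], [0.0315, 0.5312, -0.8467], [-0.789, 0.5332, 0.3052]]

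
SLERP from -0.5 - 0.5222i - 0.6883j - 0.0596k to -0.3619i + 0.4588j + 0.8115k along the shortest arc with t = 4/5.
-0.1398 + 0.1841i - 0.6111j - 0.757k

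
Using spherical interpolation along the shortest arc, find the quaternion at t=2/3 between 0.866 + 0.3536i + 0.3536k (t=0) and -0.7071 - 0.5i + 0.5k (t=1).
0.8386 + 0.495i - 0.2273k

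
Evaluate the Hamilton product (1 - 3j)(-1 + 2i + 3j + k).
8 - i + 6j + 7k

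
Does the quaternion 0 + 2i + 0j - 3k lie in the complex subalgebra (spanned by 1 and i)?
No. The quaternion 2i - 3k has j-coefficient y = 0 and k-coefficient z = -3, not both zero, so it does not lie in the complex subalgebra spanned by 1 and i.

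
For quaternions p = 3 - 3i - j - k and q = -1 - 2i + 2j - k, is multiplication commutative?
No: pq = -8 + 6j - 10k ≠ -8 - 6i + 8j + 6k = qp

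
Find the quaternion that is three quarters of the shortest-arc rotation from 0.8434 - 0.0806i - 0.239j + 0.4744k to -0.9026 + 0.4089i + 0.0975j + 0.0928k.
0.9285 - 0.3394i - 0.1401j + 0.0557k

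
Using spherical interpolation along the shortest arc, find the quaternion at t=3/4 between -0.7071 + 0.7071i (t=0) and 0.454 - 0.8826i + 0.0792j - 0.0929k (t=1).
-0.5232 + 0.8472i - 0.0599j + 0.0702k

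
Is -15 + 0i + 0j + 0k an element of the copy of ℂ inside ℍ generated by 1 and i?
Yes. The quaternion -15 has j- and k-coefficients y = z = 0, so it lies in the complex subalgebra spanned by 1 and i.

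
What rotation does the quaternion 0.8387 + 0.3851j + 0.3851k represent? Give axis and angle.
axis = (0, √2/2, √2/2), θ = 66°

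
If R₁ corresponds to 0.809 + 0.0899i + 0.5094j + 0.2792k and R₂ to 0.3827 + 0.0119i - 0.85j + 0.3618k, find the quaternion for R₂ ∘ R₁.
0.6405 - 0.3776i - 0.4635j + 0.482k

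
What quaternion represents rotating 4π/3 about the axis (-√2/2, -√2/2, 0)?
-0.5 - 0.6124i - 0.6124j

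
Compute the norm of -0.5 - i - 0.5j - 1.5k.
1.936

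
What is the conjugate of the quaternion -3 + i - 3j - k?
-3 - i + 3j + k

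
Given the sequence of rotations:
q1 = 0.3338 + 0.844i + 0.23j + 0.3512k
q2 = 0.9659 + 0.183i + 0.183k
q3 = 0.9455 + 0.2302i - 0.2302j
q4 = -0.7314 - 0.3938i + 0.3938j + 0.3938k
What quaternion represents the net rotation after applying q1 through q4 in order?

q2 · q1 = 0.1037 + 0.8342i + 0.3123j + 0.4424k
q3 · q2 · q1 = -0.0221 + 0.7108i + 0.1696j + 0.6822k
q4 · q3 · q2 · q1 = -0.0394 - 0.3093i + 0.4158j - 0.8544k
-0.0394 - 0.3093i + 0.4158j - 0.8544k


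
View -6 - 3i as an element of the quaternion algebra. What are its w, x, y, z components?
-6 - 3i + 0j + 0k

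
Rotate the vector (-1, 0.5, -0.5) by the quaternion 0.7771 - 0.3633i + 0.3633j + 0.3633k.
(-1.037, -0.479, 0.442)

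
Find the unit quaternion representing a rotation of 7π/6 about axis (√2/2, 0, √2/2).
-0.2588 + 0.683i + 0.683k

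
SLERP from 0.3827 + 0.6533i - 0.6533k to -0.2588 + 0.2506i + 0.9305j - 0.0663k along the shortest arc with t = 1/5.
0.2794 + 0.6778i + 0.2699j - 0.6243k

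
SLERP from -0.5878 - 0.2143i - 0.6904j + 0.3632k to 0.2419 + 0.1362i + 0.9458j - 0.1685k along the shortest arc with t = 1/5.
-0.5272 - 0.2022i - 0.7566j + 0.3297k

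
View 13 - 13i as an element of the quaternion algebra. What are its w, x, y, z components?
13 - 13i + 0j + 0k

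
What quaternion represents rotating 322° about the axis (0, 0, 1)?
-0.9455 + 0.3256k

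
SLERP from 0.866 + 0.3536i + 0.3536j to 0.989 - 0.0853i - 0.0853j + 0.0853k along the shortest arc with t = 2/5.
0.9641 + 0.1859i + 0.1859j + 0.0362k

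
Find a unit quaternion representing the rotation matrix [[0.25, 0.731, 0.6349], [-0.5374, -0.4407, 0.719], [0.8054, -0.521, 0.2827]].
0.5225 - 0.5933i - 0.0816j - 0.6069k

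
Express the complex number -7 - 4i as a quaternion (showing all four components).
-7 - 4i + 0j + 0k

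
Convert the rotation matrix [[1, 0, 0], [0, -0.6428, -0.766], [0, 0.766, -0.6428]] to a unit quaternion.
0.4226 + 0.9063i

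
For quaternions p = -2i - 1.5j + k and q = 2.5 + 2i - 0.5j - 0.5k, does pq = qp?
No: pq = 3.75 - 3.75i - 2.75j + 6.5k ≠ 3.75 - 6.25i - 4.75j - 1.5k = qp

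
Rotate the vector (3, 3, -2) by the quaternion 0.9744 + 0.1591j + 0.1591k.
(1.146, 3.677, -2.677)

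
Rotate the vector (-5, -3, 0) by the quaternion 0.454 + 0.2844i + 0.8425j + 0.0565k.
(0.846, -5.148, 2.604)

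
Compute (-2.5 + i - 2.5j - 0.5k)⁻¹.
-0.1818 - 0.0727i + 0.1818j + 0.0364k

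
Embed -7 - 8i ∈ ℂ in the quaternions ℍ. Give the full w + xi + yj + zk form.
-7 - 8i + 0j + 0k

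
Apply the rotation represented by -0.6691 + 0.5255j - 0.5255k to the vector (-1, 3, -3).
(0.105, 2.297, -3.703)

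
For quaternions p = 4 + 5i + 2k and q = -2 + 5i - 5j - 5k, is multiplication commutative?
No: pq = -23 + 20i + 15j - 49k ≠ -23 - 55j + k = qp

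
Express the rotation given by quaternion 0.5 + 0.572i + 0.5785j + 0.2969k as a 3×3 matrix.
[[0.1544, 0.3649, 0.9182], [0.9587, 0.1693, -0.2285], [-0.2388, 0.9155, -0.3237]]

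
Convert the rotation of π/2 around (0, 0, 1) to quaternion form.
0.7071 + 0.7071k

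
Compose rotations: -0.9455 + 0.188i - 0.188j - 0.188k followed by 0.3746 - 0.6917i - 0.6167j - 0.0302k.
-0.3458 + 0.8347i + 0.3769j + 0.2041k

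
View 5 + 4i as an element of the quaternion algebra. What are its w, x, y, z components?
5 + 4i + 0j + 0k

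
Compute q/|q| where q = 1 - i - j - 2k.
0.378 - 0.378i - 0.378j - 0.7559k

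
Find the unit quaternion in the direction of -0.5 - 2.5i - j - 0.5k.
-0.1796 - 0.898i - 0.3592j - 0.1796k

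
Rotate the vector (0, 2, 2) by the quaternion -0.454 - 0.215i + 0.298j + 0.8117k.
(-0.021, -0.243, 2.818)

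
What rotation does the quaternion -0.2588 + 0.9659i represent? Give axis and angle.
axis = (1, 0, 0), θ = 7π/6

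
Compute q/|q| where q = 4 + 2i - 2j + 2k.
0.7559 + 0.378i - 0.378j + 0.378k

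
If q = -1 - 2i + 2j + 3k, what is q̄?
-1 + 2i - 2j - 3k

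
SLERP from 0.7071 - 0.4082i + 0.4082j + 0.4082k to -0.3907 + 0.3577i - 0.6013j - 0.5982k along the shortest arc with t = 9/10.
0.4265 - 0.3658i + 0.5863j + 0.5835k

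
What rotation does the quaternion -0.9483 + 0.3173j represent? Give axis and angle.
axis = (0, 1, 0), θ = 323°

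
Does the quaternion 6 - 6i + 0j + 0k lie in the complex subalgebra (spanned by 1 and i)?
Yes. The quaternion 6 - 6i has j- and k-coefficients y = z = 0, so it lies in the complex subalgebra spanned by 1 and i.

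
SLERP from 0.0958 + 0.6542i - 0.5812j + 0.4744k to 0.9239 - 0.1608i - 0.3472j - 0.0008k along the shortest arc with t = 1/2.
0.6624 + 0.3205i - 0.6031j + 0.3077k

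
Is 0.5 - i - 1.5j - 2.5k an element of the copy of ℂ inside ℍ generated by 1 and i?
No. The quaternion 0.5 - i - 1.5j - 2.5k has j-coefficient y = -1.5 and k-coefficient z = -2.5, not both zero, so it does not lie in the complex subalgebra spanned by 1 and i.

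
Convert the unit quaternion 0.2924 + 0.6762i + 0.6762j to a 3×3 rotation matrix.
[[0.0855, 0.9145, 0.3954], [0.9145, 0.0855, -0.3954], [-0.3954, 0.3954, -0.829]]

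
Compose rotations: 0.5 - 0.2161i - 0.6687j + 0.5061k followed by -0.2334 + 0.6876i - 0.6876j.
-0.4279 + 0.0462i - 0.5357j - 0.7265k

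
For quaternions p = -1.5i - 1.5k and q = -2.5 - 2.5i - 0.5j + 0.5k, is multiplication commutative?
No: pq = -3 + 3i + 4.5j + 4.5k ≠ -3 + 4.5i - 4.5j + 3k = qp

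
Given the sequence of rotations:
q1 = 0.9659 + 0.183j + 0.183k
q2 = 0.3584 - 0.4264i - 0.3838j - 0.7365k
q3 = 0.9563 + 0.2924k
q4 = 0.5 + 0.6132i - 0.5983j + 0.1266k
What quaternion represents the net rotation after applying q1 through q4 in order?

q2 · q1 = 0.5512 - 0.3473i - 0.2271j - 0.7238k
q3 · q2 · q1 = 0.7388 - 0.2657i - 0.3187j - 0.531k
q4 · q3 · q2 · q1 = 0.4089 + 0.6782i - 0.3094j - 0.5264k
0.4089 + 0.6782i - 0.3094j - 0.5264k


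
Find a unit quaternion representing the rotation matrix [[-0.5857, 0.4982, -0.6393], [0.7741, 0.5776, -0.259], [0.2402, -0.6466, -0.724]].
-0.2588 + 0.3744i + 0.8496j - 0.2665k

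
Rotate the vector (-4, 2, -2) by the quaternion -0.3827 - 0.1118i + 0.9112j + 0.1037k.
(3.921, 2.833, -0.777)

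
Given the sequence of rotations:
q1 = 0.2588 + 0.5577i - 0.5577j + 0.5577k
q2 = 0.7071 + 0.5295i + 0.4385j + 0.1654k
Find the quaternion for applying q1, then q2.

q2 · q1 = 0.04 + 0.8682i - 0.4839j - 0.1027k
0.04 + 0.8682i - 0.4839j - 0.1027k


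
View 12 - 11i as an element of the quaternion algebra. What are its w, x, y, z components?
12 - 11i + 0j + 0k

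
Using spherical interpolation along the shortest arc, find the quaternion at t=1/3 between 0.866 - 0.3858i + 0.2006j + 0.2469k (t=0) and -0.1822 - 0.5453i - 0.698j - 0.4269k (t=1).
0.7833 - 0.0661i + 0.4775j + 0.3926k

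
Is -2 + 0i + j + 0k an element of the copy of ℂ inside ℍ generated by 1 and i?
No. The quaternion -2 + j has j-coefficient y = 1 and k-coefficient z = 0, not both zero, so it does not lie in the complex subalgebra spanned by 1 and i.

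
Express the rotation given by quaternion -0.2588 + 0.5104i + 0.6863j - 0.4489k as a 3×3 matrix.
[[-0.345, 0.4682, -0.8135], [0.9329, 0.076, -0.352], [-0.103, -0.8803, -0.463]]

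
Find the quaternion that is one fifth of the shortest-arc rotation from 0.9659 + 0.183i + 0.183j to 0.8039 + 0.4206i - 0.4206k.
0.9558 + 0.2374i + 0.1491j - 0.0883k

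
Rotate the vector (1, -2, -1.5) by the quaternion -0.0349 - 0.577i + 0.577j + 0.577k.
(1.979, -0.981, -1.54)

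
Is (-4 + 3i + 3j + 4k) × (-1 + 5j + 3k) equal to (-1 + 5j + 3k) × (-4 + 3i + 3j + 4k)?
No: pq = -23 - 14i - 32j - k ≠ -23 + 8i - 14j - 31k = qp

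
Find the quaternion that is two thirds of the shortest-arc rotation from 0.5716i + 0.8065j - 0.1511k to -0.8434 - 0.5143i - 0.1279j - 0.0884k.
0.6453 + 0.6302i + 0.4318j + 0.0051k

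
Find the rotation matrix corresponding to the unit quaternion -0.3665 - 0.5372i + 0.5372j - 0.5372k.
[[-0.1543, -0.9709, 0.1834], [-0.1834, -0.1543, -0.9709], [0.9709, -0.1834, -0.1543]]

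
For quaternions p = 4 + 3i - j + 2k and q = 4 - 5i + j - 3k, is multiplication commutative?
No: pq = 38 - 7i - j - 6k ≠ 38 - 9i + j - 2k = qp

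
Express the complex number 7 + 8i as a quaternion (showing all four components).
7 + 8i + 0j + 0k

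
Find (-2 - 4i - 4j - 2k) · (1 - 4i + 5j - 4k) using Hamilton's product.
-6 + 30i - 22j - 30k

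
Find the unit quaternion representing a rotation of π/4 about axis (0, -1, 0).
0.9239 - 0.3827j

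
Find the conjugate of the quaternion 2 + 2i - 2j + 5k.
2 - 2i + 2j - 5k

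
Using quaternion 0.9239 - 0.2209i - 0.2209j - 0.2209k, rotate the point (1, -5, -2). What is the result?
(-1.103, -5.346, 0.449)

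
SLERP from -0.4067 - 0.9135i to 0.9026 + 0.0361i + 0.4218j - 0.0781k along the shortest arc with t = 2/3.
-0.8548 - 0.4031i - 0.3213j + 0.0595k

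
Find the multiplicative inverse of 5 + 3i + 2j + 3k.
0.1064 - 0.0638i - 0.0426j - 0.0638k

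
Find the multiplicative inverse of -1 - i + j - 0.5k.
-0.3077 + 0.3077i - 0.3077j + 0.1538k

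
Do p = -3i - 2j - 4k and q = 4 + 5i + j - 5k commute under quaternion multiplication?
No: pq = -3 + 2i - 43j - 9k ≠ -3 - 26i + 27j - 23k = qp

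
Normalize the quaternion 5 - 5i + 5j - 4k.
0.5241 - 0.5241i + 0.5241j - 0.4193k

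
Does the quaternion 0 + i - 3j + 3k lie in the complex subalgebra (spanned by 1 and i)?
No. The quaternion i - 3j + 3k has j-coefficient y = -3 and k-coefficient z = 3, not both zero, so it does not lie in the complex subalgebra spanned by 1 and i.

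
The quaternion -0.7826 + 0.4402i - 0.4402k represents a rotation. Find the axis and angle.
axis = (√2/2, 0, -√2/2), θ = 283°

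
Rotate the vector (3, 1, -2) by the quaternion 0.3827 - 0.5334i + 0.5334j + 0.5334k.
(-1.07, -2.575, -2.495)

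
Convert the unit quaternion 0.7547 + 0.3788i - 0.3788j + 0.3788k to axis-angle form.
axis = (√3/3, -√3/3, √3/3), θ = 82°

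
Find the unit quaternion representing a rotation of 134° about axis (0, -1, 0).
0.3907 - 0.9205j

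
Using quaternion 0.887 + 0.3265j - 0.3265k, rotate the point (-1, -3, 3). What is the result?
(-0.574, -2.421, 3.579)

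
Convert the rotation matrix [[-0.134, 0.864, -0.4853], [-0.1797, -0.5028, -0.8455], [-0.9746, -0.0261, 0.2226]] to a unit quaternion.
-0.3827 - 0.5353i - 0.3196j + 0.6818k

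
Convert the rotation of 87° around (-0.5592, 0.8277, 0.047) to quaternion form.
0.7254 - 0.3849i + 0.5698j + 0.0324k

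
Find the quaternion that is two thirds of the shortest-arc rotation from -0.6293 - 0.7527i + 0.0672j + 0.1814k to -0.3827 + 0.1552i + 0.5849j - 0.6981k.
-0.635 - 0.236i + 0.5325j - 0.5074k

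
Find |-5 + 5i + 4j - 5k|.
√91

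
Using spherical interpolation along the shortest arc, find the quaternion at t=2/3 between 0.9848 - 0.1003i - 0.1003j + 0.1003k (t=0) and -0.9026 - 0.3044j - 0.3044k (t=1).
0.9542 - 0.0346i + 0.1727j + 0.2419k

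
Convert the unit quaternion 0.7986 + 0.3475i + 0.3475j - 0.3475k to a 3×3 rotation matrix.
[[0.517, 0.7965, 0.3135], [-0.3135, 0.517, -0.7965], [-0.7965, 0.3135, 0.517]]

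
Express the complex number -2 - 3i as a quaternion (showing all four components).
-2 - 3i + 0j + 0k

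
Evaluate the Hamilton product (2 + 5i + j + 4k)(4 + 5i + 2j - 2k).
-11 + 20i + 38j + 17k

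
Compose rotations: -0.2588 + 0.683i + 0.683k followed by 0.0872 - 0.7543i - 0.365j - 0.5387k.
0.8606 + 0.0055i + 0.2417j + 0.4483k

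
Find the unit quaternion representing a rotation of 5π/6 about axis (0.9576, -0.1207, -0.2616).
0.2588 + 0.925i - 0.1166j - 0.2527k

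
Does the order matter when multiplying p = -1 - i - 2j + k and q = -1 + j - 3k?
Yes: pq = 6 + 6i - 2j + k ≠ 6 - 4i + 4j + 3k = qp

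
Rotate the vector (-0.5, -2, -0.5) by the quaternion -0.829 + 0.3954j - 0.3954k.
(1.452, -1.546, -0.046)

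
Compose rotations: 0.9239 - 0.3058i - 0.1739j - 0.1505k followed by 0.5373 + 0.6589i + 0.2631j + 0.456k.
0.8123 + 0.4842i + 0.1094j + 0.3063k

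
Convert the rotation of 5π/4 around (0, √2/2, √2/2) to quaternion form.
-0.3827 + 0.6533j + 0.6533k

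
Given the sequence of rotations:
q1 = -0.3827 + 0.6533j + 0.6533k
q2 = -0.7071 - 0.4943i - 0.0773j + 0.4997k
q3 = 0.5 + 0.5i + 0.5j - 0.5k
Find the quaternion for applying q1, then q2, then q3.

q2 · q1 = -0.0053 - 0.1878i - 0.1094j - 0.9761k
q3 · q2 · q1 = -0.3421 - 0.6393i + 0.5246j - 0.4462k
-0.3421 - 0.6393i + 0.5246j - 0.4462k


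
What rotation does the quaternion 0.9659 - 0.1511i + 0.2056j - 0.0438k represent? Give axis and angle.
axis = (-0.5837, 0.7942, -0.1692), θ = π/6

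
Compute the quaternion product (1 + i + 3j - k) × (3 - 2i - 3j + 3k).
17 + 7i + 5j + 3k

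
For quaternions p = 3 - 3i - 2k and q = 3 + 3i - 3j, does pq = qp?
No: pq = 18 - 6i - 15j + 3k ≠ 18 + 6i - 3j - 15k = qp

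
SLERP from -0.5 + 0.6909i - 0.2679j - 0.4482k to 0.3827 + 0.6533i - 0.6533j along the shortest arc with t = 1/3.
-0.2222 + 0.7862i - 0.467j - 0.3383k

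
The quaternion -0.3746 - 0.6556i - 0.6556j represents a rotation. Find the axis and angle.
axis = (-√2/2, -√2/2, 0), θ = 224°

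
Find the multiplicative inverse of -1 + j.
-0.5 - 0.5j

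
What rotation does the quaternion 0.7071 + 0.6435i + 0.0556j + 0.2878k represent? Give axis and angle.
axis = (0.91, 0.0786, 0.407), θ = π/2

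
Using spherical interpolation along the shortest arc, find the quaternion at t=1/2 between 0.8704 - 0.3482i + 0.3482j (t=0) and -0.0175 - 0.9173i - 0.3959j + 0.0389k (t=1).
0.5584 - 0.8286i - 0.0312j + 0.0255k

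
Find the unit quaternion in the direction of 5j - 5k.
0.7071j - 0.7071k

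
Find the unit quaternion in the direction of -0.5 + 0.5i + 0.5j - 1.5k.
-0.2887 + 0.2887i + 0.2887j - 0.866k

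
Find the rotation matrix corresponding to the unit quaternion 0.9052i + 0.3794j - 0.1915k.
[[0.6388, 0.6869, -0.3467], [0.6869, -0.7121, -0.1453], [-0.3467, -0.1453, -0.9267]]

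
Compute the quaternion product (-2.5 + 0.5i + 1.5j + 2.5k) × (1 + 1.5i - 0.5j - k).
-3.5i + 7j + 2.5k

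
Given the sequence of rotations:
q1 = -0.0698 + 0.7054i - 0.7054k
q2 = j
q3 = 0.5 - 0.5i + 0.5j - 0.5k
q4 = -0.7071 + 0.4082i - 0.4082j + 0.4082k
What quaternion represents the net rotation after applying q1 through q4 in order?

q2 · q1 = -0.7054i - 0.0698j - 0.7054k
q3 · q2 · q1 = -0.6705 - 0.7403i - 0.0349j + 0.0349k
q4 · q3 · q2 · q1 = 0.7478 + 0.2498i - 0.0181j - 0.6148k
0.7478 + 0.2498i - 0.0181j - 0.6148k


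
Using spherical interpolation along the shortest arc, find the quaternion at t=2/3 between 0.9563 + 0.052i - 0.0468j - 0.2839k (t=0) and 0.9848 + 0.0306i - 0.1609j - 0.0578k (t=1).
0.9825 + 0.038i - 0.1237j - 0.1343k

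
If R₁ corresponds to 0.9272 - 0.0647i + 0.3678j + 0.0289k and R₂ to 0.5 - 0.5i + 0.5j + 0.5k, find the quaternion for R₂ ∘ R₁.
0.2329 - 0.6654i + 0.6296j + 0.3265k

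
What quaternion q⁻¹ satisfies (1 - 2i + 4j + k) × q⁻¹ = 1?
0.0455 + 0.0909i - 0.1818j - 0.0455k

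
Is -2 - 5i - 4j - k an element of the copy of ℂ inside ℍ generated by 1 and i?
No. The quaternion -2 - 5i - 4j - k has j-coefficient y = -4 and k-coefficient z = -1, not both zero, so it does not lie in the complex subalgebra spanned by 1 and i.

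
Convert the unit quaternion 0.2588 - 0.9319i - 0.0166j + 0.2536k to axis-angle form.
axis = (-0.9648, -0.0172, 0.2625), θ = 5π/6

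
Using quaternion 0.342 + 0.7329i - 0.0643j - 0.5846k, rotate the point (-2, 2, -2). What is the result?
(1.797, 0.325, 2.944)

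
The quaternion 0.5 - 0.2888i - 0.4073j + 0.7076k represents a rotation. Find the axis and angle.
axis = (-0.3335, -0.4703, 0.8171), θ = 2π/3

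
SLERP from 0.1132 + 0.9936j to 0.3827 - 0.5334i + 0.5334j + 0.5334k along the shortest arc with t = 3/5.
0.3062 - 0.3547i + 0.8091j + 0.3547k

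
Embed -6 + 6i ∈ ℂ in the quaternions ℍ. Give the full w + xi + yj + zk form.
-6 + 6i + 0j + 0k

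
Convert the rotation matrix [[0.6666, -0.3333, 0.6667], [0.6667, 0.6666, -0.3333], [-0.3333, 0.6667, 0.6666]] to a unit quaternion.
0.866 + 0.2887i + 0.2887j + 0.2887k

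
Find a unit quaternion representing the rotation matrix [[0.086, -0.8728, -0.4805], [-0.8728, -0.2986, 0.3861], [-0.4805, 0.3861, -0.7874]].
0.7369i - 0.5922j - 0.326k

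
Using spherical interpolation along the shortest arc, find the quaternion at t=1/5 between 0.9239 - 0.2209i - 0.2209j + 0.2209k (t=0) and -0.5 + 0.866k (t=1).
0.9596 - 0.1976i - 0.1976j - 0.0331k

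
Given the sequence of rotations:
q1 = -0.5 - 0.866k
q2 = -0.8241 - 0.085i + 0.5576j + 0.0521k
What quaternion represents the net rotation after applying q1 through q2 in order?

q2 · q1 = 0.4572 - 0.4404i - 0.3524j + 0.6876k
0.4572 - 0.4404i - 0.3524j + 0.6876k


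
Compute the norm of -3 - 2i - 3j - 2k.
√26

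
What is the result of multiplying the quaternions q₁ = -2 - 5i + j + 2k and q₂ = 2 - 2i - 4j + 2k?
-14 + 4i + 16j + 22k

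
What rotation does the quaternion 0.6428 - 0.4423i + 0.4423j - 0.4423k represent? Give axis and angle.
axis = (-√3/3, √3/3, -√3/3), θ = 100°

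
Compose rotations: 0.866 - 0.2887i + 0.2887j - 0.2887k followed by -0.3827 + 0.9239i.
-0.0647 + 0.9106i + 0.1562j + 0.3772k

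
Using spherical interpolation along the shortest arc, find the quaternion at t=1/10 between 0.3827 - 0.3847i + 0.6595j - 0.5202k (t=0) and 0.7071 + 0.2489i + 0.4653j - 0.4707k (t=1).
0.4289 - 0.3254i + 0.6561j - 0.5289k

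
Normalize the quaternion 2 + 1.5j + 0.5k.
0.7845 + 0.5883j + 0.1961k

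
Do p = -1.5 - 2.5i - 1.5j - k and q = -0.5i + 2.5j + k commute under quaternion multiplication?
No: pq = 3.5 + 1.75i - 0.75j - 8.5k ≠ 3.5 - 0.25i - 6.75j + 5.5k = qp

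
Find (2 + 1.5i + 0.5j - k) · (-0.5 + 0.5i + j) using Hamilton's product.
-2.25 + 1.25i + 1.25j + 1.75k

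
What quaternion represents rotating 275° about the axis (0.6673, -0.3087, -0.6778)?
-0.7373 + 0.4508i - 0.2086j - 0.4579k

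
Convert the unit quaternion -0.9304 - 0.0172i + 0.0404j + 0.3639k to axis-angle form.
axis = (-0.0469, 0.1102, 0.9928), θ = 317°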